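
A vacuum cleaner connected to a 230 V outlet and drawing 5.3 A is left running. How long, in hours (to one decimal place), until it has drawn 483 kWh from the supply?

Power = 5.3 A × 230 V = 1219 W = 1.219 kW
Hours = 483 kWh ÷ 1.219 kW = 396.2 h

396.2 h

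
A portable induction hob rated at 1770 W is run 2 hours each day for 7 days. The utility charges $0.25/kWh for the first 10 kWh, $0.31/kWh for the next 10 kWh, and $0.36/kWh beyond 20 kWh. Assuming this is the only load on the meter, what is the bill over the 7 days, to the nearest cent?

Runtime = 2 h/day × 7 days = 14 h
Energy = 1.77 kW × 14 h = 24.78 kWh
Tier 1 (0–10 kWh): 10 × $0.25 = $2.5
Tier 2 (10–20 kWh): 10 × $0.31 = $3.1
Above 20 kWh: 4.78 × $0.36 = $1.7208
Bill = $7.32

$7.32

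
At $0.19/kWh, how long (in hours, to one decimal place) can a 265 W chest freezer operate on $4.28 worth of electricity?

Energy available = $4.28 ÷ $0.19/kWh = 22.5263 kWh
Hours = 22.5263 kWh ÷ 0.265 kW = 85.0 h

85.0 h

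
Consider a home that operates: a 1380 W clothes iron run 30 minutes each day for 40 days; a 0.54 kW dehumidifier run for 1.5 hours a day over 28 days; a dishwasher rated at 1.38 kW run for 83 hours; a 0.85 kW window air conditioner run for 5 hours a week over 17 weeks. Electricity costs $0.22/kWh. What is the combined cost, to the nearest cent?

$52.16

clothes iron: Runtime = 30 min × 40 = 1200 min = 20 h
clothes iron: 1.38 kW × 20 h = 27.6 kWh
dehumidifier: Runtime = 1.5 h/day × 28 days = 42 h
dehumidifier: 0.54 kW × 42 h = 22.68 kWh
dishwasher: 1.38 kW × 83 h = 114.54 kWh
window air conditioner: Runtime = 5 h/week × 17 weeks = 85 h
window air conditioner: 0.85 kW × 85 h = 72.25 kWh
Total energy = 237.07 kWh
Cost = 237.07 × $0.22 = $52.16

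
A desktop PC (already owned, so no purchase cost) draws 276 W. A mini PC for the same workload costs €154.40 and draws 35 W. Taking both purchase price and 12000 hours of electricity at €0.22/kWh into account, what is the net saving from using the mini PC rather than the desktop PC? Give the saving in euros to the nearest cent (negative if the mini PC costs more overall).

desktop PC: €0.00 + (276/1000) kW × 12000 h × €0.22 = €0.00 + €728.64 = €728.64
mini PC: €154.40 + (35/1000) kW × 12000 h × €0.22 = €154.40 + €92.4 = €246.8
Saving = €728.64 − €246.8 = €481.84

€481.84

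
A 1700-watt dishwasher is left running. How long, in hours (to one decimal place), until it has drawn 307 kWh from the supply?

Hours = 307 kWh ÷ 1.7 kW = 180.6 h

180.6 h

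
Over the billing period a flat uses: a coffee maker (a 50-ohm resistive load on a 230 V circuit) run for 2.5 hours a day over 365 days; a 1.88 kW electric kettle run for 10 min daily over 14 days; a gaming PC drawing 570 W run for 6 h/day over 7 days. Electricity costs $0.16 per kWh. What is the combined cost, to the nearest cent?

$159.00

coffee maker: Power = V²/R = 230²/50 = 1058 W = 1.058 kW
coffee maker: Runtime = 2.5 h/day × 365 days = 912.5 h
coffee maker: 1.058 kW × 912.5 h = 965.425 kWh
electric kettle: Runtime = 10 min × 14 = 140 min = 2.333333… h
electric kettle: 1.88 kW × 2.333333… h = 4.386666… kWh
gaming PC: Runtime = 6 h/day × 7 days = 42 h
gaming PC: 0.57 kW × 42 h = 23.94 kWh
Total energy = 993.751666… kWh
Cost = 993.751666… × $0.16 = $159.00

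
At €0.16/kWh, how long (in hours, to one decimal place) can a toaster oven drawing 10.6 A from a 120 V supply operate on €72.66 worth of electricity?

Power = 10.6 A × 120 V = 1272 W = 1.272 kW
Energy available = €72.66 ÷ €0.16/kWh = 454.125 kWh
Hours = 454.125 kWh ÷ 1.272 kW = 357.0 h

357.0 h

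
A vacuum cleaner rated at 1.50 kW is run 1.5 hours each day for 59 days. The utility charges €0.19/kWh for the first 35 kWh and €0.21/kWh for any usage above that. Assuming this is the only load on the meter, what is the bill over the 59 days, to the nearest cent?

€27.18

Runtime = 1.5 h/day × 59 days = 88.5 h
Energy = 1.5 kW × 88.5 h = 132.75 kWh
Tier 1 (0–35 kWh): 35 × €0.19 = €6.65
Above 35 kWh: 97.75 × €0.21 = €20.5275
Bill = €27.18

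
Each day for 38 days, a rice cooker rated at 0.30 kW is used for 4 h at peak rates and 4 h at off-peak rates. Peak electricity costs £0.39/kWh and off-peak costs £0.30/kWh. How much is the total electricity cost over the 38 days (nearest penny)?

£31.46

Peak energy = 0.3 kW × 4 h × 38 = 45.6 kWh
Off-peak energy = 0.3 kW × 4 h × 38 = 45.6 kWh
Cost = 45.6 × £0.39 + 45.6 × £0.30 = £17.784 + £13.68 = £31.46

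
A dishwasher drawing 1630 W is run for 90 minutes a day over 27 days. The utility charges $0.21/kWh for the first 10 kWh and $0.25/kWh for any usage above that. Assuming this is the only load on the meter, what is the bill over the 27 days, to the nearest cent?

$16.10

Runtime = 90 min × 27 = 2430 min = 40.5 h
Energy = 1.63 kW × 40.5 h = 66.015 kWh
Tier 1 (0–10 kWh): 10 × $0.21 = $2.1
Above 10 kWh: 56.015 × $0.25 = $14.00375
Bill = $16.10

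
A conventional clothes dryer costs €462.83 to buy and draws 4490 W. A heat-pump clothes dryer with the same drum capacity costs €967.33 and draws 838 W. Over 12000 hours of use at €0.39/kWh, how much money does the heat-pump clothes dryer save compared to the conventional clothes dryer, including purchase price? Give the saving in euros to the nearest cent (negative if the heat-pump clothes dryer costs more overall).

conventional clothes dryer: €462.83 + (4490/1000) kW × 12000 h × €0.39 = €462.83 + €21013.2 = €21476.03
heat-pump clothes dryer: €967.33 + (838/1000) kW × 12000 h × €0.39 = €967.33 + €3921.84 = €4889.17
Saving = €21476.03 − €4889.17 = €16586.86

€16586.86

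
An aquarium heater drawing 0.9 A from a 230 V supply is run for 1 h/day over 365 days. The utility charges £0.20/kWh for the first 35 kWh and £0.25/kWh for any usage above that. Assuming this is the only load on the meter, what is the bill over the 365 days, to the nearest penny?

Power = 0.9 A × 230 V = 207 W = 0.207 kW
Runtime = 1 h/day × 365 days = 365 h
Energy = 0.207 kW × 365 h = 75.555 kWh
Tier 1 (0–35 kWh): 35 × £0.20 = £7
Above 35 kWh: 40.555 × £0.25 = £10.13875
Bill = £17.14

£17.14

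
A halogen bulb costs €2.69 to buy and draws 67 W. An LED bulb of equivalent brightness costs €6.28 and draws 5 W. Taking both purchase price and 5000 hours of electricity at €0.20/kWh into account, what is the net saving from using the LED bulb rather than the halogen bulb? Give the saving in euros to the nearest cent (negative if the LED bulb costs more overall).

€58.41

halogen bulb: €2.69 + (67/1000) kW × 5000 h × €0.20 = €2.69 + €67 = €69.69
LED bulb: €6.28 + (5/1000) kW × 5000 h × €0.20 = €6.28 + €5 = €11.28
Saving = €69.69 − €11.28 = €58.41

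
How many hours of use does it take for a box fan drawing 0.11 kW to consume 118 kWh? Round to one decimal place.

Hours = 118 kWh ÷ 0.11 kW = 1072.7 h

1072.7 h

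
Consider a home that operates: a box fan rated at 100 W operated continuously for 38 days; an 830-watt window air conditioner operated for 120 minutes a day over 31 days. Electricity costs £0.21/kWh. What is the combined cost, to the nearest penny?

£29.96

box fan: Runtime = 24 h × 38 = 912 h
box fan: 0.1 kW × 912 h = 91.2 kWh
window air conditioner: Runtime = 120 min × 31 = 3720 min = 62 h
window air conditioner: 0.83 kW × 62 h = 51.46 kWh
Total energy = 142.66 kWh
Cost = 142.66 × £0.21 = £29.96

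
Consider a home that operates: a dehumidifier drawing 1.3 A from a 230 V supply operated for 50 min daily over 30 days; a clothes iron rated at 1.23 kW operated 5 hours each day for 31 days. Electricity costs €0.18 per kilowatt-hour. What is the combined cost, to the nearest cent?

€35.66

dehumidifier: Power = 1.3 A × 230 V = 299 W = 0.299 kW
dehumidifier: Runtime = 50 min × 30 = 1500 min = 25 h
dehumidifier: 0.299 kW × 25 h = 7.475 kWh
clothes iron: Runtime = 5 h/day × 31 days = 155 h
clothes iron: 1.23 kW × 155 h = 190.65 kWh
Total energy = 198.125 kWh
Cost = 198.125 × €0.18 = €35.66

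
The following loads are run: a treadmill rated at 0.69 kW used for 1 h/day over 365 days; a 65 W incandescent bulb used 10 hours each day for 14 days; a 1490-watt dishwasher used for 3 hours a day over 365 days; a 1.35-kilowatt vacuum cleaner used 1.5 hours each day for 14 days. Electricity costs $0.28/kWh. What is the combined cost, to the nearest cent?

$537.84

treadmill: Runtime = 1 h/day × 365 days = 365 h
treadmill: 0.69 kW × 365 h = 251.85 kWh
incandescent bulb: Runtime = 10 h/day × 14 days = 140 h
incandescent bulb: 0.065 kW × 140 h = 9.1 kWh
dishwasher: Runtime = 3 h/day × 365 days = 1095 h
dishwasher: 1.49 kW × 1095 h = 1631.55 kWh
vacuum cleaner: Runtime = 1.5 h/day × 14 days = 21 h
vacuum cleaner: 1.35 kW × 21 h = 28.35 kWh
Total energy = 1920.85 kWh
Cost = 1920.85 × $0.28 = $537.84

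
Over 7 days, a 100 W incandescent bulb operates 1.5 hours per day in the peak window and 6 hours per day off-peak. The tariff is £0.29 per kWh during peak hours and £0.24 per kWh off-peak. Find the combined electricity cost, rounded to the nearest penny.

£1.31

Peak energy = 0.1 kW × 1.5 h × 7 = 1.05 kWh
Off-peak energy = 0.1 kW × 6 h × 7 = 4.2 kWh
Cost = 1.05 × £0.29 + 4.2 × £0.24 = £0.3045 + £1.008 = £1.31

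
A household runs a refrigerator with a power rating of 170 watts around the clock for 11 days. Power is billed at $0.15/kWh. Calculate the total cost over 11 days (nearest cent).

$6.73

Runtime = 24 h × 11 = 264 h
Energy = 0.17 kW × 264 h = 44.88 kWh
Cost = 44.88 kWh × $0.15/kWh = $6.73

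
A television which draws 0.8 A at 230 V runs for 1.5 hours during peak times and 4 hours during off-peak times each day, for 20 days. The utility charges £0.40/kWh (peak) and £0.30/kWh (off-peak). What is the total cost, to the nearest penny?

£6.62

Power = 0.8 A × 230 V = 184 W = 0.184 kW
Peak energy = 0.184 kW × 1.5 h × 20 = 5.52 kWh
Off-peak energy = 0.184 kW × 4 h × 20 = 14.72 kWh
Cost = 5.52 × £0.40 + 14.72 × £0.30 = £2.208 + £4.416 = £6.62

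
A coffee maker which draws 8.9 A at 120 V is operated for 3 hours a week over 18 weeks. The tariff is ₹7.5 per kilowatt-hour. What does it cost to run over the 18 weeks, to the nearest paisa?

Power = 8.9 A × 120 V = 1068 W = 1.068 kW
Runtime = 3 h/week × 18 weeks = 54 h
Energy = 1.068 kW × 54 h = 57.672 kWh
Cost = 57.672 kWh × ₹7.5/kWh = ₹432.54

₹432.54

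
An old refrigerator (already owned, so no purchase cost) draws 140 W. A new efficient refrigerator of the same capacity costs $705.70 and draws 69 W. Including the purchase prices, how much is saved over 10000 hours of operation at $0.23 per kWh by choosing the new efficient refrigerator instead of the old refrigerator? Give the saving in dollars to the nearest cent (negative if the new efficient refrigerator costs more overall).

old refrigerator: $0.00 + (140/1000) kW × 10000 h × $0.23 = $0.00 + $322 = $322
new efficient refrigerator: $705.70 + (69/1000) kW × 10000 h × $0.23 = $705.70 + $158.7 = $864.4
Saving = $322 − $864.4 = −$542.4

-$542.40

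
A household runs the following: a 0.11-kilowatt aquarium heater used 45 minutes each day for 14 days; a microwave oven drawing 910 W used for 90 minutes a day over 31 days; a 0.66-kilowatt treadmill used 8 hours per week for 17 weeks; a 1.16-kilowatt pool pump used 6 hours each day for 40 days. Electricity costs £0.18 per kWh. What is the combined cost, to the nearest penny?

aquarium heater: Runtime = 45 min × 14 = 630 min = 10.5 h
aquarium heater: 0.11 kW × 10.5 h = 1.155 kWh
microwave oven: Runtime = 90 min × 31 = 2790 min = 46.5 h
microwave oven: 0.91 kW × 46.5 h = 42.315 kWh
treadmill: Runtime = 8 h/week × 17 weeks = 136 h
treadmill: 0.66 kW × 136 h = 89.76 kWh
pool pump: Runtime = 6 h/day × 40 days = 240 h
pool pump: 1.16 kW × 240 h = 278.4 kWh
Total energy = 411.63 kWh
Cost = 411.63 × £0.18 = £74.09

£74.09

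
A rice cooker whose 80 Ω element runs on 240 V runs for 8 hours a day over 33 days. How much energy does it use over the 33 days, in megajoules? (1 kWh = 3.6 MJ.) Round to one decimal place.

Power = V²/R = 240²/80 = 720 W = 0.72 kW
Runtime = 8 h/day × 33 days = 264 h
Energy = 0.72 kW × 264 h = 190.08 kWh
= 190.08 × 3.6 MJ = 684.3 MJ

684.3 MJ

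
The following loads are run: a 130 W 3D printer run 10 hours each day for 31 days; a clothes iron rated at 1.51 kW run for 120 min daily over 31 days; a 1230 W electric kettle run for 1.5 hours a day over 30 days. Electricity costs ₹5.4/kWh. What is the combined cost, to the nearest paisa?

₹1022.06

3D printer: Runtime = 10 h/day × 31 days = 310 h
3D printer: 0.13 kW × 310 h = 40.3 kWh
clothes iron: Runtime = 120 min × 31 = 3720 min = 62 h
clothes iron: 1.51 kW × 62 h = 93.62 kWh
electric kettle: Runtime = 1.5 h/day × 30 days = 45 h
electric kettle: 1.23 kW × 45 h = 55.35 kWh
Total energy = 189.27 kWh
Cost = 189.27 × ₹5.4 = ₹1022.06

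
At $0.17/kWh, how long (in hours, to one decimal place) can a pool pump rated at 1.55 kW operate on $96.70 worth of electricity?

367.0 h

Energy available = $96.70 ÷ $0.17/kWh = 568.8235 kWh
Hours = 568.8235 kWh ÷ 1.55 kW = 367.0 h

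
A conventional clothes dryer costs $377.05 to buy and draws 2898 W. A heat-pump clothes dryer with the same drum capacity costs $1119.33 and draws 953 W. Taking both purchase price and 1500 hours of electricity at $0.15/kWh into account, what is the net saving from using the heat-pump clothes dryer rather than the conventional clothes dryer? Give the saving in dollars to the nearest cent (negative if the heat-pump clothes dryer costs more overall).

-$304.66

conventional clothes dryer: $377.05 + (2898/1000) kW × 1500 h × $0.15 = $377.05 + $652.05 = $1029.1
heat-pump clothes dryer: $1119.33 + (953/1000) kW × 1500 h × $0.15 = $1119.33 + $214.425 = $1333.755
Saving = $1029.1 − $1333.755 = −$304.655 → -$304.66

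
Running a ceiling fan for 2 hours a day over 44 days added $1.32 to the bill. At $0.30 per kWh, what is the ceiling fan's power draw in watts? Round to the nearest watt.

Energy = $1.32 ÷ $0.30/kWh = 4.4 kWh
Runtime = 2 h/day × 44 days = 88 h
Power = 4.4 kWh ÷ 88 h = 0.05 kW = 50 W

50 W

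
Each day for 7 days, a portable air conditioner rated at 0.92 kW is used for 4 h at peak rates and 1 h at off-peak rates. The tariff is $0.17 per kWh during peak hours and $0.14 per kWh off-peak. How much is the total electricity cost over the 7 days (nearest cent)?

$5.28

Peak energy = 0.92 kW × 4 h × 7 = 25.76 kWh
Off-peak energy = 0.92 kW × 1 h × 7 = 6.44 kWh
Cost = 25.76 × $0.17 + 6.44 × $0.14 = $4.3792 + $0.9016 = $5.28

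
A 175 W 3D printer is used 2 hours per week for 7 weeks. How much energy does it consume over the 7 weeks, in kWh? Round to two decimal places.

2.45 kWh

Runtime = 2 h/week × 7 weeks = 14 h
Energy = 0.175 kW × 14 h = 2.45 kWh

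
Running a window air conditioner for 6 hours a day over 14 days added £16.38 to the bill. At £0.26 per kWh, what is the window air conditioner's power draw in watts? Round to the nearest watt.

750 W

Energy = £16.38 ÷ £0.26/kWh = 63 kWh
Runtime = 6 h/day × 14 days = 84 h
Power = 63 kWh ÷ 84 h = 0.75 kW = 750 W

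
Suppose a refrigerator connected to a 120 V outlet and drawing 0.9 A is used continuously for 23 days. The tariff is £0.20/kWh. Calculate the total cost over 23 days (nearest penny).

£11.92

Power = 0.9 A × 120 V = 108 W = 0.108 kW
Runtime = 24 h × 23 = 552 h
Energy = 0.108 kW × 552 h = 59.616 kWh
Cost = 59.616 kWh × £0.20/kWh = £11.92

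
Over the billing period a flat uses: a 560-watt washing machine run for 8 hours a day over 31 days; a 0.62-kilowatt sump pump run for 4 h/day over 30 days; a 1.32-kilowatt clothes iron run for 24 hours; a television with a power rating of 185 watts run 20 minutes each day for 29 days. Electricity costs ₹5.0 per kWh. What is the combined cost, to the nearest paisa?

washing machine: Runtime = 8 h/day × 31 days = 248 h
washing machine: 0.56 kW × 248 h = 138.88 kWh
sump pump: Runtime = 4 h/day × 30 days = 120 h
sump pump: 0.62 kW × 120 h = 74.4 kWh
clothes iron: 1.32 kW × 24 h = 31.68 kWh
television: Runtime = 20 min × 29 = 580 min = 9.666666… h
television: 0.185 kW × 9.666666… h = 1.788333… kWh
Total energy = 246.748333… kWh
Cost = 246.748333… × ₹5.0 = ₹1233.74

₹1233.74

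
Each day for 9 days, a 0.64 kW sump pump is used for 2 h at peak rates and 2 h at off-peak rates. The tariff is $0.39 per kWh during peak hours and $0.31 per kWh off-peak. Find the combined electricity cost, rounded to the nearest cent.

$8.06

Peak energy = 0.64 kW × 2 h × 9 = 11.52 kWh
Off-peak energy = 0.64 kW × 2 h × 9 = 11.52 kWh
Cost = 11.52 × $0.39 + 11.52 × $0.31 = $4.4928 + $3.5712 = $8.06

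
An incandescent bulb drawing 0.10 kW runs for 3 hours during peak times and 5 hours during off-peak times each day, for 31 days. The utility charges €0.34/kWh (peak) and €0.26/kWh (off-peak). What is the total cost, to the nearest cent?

Peak energy = 0.1 kW × 3 h × 31 = 9.3 kWh
Off-peak energy = 0.1 kW × 5 h × 31 = 15.5 kWh
Cost = 9.3 × €0.34 + 15.5 × €0.26 = €3.162 + €4.03 = €7.19

€7.19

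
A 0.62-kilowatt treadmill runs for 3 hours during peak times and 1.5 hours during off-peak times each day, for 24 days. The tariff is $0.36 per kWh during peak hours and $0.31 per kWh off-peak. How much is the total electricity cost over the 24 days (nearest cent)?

Peak energy = 0.62 kW × 3 h × 24 = 44.64 kWh
Off-peak energy = 0.62 kW × 1.5 h × 24 = 22.32 kWh
Cost = 44.64 × $0.36 + 22.32 × $0.31 = $16.0704 + $6.9192 = $22.99

$22.99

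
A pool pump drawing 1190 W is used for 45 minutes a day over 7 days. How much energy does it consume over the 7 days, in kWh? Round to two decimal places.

6.25 kWh

Runtime = 45 min × 7 = 315 min = 5.25 h
Energy = 1.19 kW × 5.25 h = 6.2475 kWh ≈ 6.25 kWh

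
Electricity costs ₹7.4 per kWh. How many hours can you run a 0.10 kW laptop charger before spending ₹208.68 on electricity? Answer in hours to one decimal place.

Energy available = ₹208.68 ÷ ₹7.4/kWh = 28.2 kWh
Hours = 28.2 kWh ÷ 0.1 kW = 282.0 h

282.0 h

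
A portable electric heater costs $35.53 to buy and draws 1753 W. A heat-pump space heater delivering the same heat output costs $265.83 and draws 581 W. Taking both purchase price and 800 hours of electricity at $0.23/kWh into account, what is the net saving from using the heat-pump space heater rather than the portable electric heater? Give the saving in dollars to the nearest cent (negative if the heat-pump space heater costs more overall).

portable electric heater: $35.53 + (1753/1000) kW × 800 h × $0.23 = $35.53 + $322.552 = $358.082
heat-pump space heater: $265.83 + (581/1000) kW × 800 h × $0.23 = $265.83 + $106.904 = $372.734
Saving = $358.082 − $372.734 = −$14.652 → -$14.65

-$14.65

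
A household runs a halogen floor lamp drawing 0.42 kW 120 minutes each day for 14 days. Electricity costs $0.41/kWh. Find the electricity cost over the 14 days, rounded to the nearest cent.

Runtime = 120 min × 14 = 1680 min = 28 h
Energy = 0.42 kW × 28 h = 11.76 kWh
Cost = 11.76 kWh × $0.41/kWh = $4.82

$4.82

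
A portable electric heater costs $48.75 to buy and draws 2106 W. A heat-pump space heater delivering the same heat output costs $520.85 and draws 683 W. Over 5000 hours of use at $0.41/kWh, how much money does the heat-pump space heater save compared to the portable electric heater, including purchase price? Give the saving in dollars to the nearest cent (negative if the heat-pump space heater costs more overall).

$2445.05

portable electric heater: $48.75 + (2106/1000) kW × 5000 h × $0.41 = $48.75 + $4317.3 = $4366.05
heat-pump space heater: $520.85 + (683/1000) kW × 5000 h × $0.41 = $520.85 + $1400.15 = $1921
Saving = $4366.05 − $1921 = $2445.05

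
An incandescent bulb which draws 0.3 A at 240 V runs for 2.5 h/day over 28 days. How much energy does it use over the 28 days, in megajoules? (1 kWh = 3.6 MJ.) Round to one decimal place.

18.1 MJ

Power = 0.3 A × 240 V = 72 W = 0.072 kW
Runtime = 2.5 h/day × 28 days = 70 h
Energy = 0.072 kW × 70 h = 5.04 kWh
= 5.04 × 3.6 MJ = 18.1 MJ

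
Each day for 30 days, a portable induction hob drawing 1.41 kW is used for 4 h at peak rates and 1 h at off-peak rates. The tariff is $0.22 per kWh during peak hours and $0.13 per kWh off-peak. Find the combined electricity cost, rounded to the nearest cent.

Peak energy = 1.41 kW × 4 h × 30 = 169.2 kWh
Off-peak energy = 1.41 kW × 1 h × 30 = 42.3 kWh
Cost = 169.2 × $0.22 + 42.3 × $0.13 = $37.224 + $5.499 = $42.72

$42.72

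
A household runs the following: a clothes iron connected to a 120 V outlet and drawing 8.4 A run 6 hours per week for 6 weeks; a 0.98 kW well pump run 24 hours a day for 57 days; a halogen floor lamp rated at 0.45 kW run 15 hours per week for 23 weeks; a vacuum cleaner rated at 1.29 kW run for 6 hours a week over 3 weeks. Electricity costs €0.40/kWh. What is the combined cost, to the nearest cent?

clothes iron: Power = 8.4 A × 120 V = 1008 W = 1.008 kW
clothes iron: Runtime = 6 h/week × 6 weeks = 36 h
clothes iron: 1.008 kW × 36 h = 36.288 kWh
well pump: Runtime = 24 h × 57 = 1368 h
well pump: 0.98 kW × 1368 h = 1340.64 kWh
halogen floor lamp: Runtime = 15 h/week × 23 weeks = 345 h
halogen floor lamp: 0.45 kW × 345 h = 155.25 kWh
vacuum cleaner: Runtime = 6 h/week × 3 weeks = 18 h
vacuum cleaner: 1.29 kW × 18 h = 23.22 kWh
Total energy = 1555.398 kWh
Cost = 1555.398 × €0.40 = €622.16

€622.16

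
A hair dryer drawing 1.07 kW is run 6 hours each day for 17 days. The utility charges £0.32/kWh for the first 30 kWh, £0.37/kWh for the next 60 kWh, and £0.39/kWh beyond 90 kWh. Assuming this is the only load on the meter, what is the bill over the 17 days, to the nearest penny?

Runtime = 6 h/day × 17 days = 102 h
Energy = 1.07 kW × 102 h = 109.14 kWh
Tier 1 (0–30 kWh): 30 × £0.32 = £9.6
Tier 2 (30–90 kWh): 60 × £0.37 = £22.2
Above 90 kWh: 19.14 × £0.39 = £7.4646
Bill = £39.26

£39.26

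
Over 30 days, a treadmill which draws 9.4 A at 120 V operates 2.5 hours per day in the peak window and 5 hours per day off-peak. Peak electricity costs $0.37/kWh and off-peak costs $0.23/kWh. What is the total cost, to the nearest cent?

Power = 9.4 A × 120 V = 1128 W = 1.128 kW
Peak energy = 1.128 kW × 2.5 h × 30 = 84.6 kWh
Off-peak energy = 1.128 kW × 5 h × 30 = 169.2 kWh
Cost = 84.6 × $0.37 + 169.2 × $0.23 = $31.302 + $38.916 = $70.22

$70.22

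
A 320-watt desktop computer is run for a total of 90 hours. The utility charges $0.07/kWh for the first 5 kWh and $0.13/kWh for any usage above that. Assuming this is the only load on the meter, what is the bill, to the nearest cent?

Energy = 0.32 kW × 90 h = 28.8 kWh
Tier 1 (0–5 kWh): 5 × $0.07 = $0.35
Above 5 kWh: 23.8 × $0.13 = $3.094
Bill = $3.44

$3.44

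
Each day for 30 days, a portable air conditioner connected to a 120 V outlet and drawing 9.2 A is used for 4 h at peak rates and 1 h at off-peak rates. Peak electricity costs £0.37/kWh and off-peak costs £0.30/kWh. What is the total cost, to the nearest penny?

Power = 9.2 A × 120 V = 1104 W = 1.104 kW
Peak energy = 1.104 kW × 4 h × 30 = 132.48 kWh
Off-peak energy = 1.104 kW × 1 h × 30 = 33.12 kWh
Cost = 132.48 × £0.37 + 33.12 × £0.30 = £49.0176 + £9.936 = £58.95

£58.95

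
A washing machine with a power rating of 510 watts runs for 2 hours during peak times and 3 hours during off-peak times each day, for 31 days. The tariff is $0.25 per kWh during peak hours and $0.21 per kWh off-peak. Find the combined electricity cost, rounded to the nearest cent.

$17.87

Peak energy = 0.51 kW × 2 h × 31 = 31.62 kWh
Off-peak energy = 0.51 kW × 3 h × 31 = 47.43 kWh
Cost = 31.62 × $0.25 + 47.43 × $0.21 = $7.905 + $9.9603 = $17.87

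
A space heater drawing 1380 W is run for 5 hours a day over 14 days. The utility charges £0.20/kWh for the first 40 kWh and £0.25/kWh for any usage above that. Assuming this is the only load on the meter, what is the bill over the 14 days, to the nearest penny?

£22.15

Runtime = 5 h/day × 14 days = 70 h
Energy = 1.38 kW × 70 h = 96.6 kWh
Tier 1 (0–40 kWh): 40 × £0.20 = £8
Above 40 kWh: 56.6 × £0.25 = £14.15
Bill = £22.15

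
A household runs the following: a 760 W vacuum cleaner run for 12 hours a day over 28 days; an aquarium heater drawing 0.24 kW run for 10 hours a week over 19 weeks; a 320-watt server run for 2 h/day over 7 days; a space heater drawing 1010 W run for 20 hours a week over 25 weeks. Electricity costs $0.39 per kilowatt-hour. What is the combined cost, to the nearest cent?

$316.07

vacuum cleaner: Runtime = 12 h/day × 28 days = 336 h
vacuum cleaner: 0.76 kW × 336 h = 255.36 kWh
aquarium heater: Runtime = 10 h/week × 19 weeks = 190 h
aquarium heater: 0.24 kW × 190 h = 45.6 kWh
server: Runtime = 2 h/day × 7 days = 14 h
server: 0.32 kW × 14 h = 4.48 kWh
space heater: Runtime = 20 h/week × 25 weeks = 500 h
space heater: 1.01 kW × 500 h = 505 kWh
Total energy = 810.44 kWh
Cost = 810.44 × $0.39 = $316.07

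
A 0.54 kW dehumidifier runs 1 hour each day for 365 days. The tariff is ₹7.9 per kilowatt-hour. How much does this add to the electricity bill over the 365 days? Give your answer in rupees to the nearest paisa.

Runtime = 1 h/day × 365 days = 365 h
Energy = 0.54 kW × 365 h = 197.1 kWh
Cost = 197.1 kWh × ₹7.9/kWh = ₹1557.09

₹1557.09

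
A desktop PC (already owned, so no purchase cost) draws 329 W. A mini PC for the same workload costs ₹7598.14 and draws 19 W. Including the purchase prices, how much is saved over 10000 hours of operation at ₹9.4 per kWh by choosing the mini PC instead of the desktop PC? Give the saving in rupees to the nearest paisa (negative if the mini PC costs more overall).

₹21541.86

desktop PC: ₹0.00 + (329/1000) kW × 10000 h × ₹9.4 = ₹0.00 + ₹30926 = ₹30926
mini PC: ₹7598.14 + (19/1000) kW × 10000 h × ₹9.4 = ₹7598.14 + ₹1786 = ₹9384.14
Saving = ₹30926 − ₹9384.14 = ₹21541.86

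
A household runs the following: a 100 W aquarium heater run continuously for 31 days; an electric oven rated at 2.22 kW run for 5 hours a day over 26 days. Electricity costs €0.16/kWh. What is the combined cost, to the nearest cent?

€58.08

aquarium heater: Runtime = 24 h × 31 = 744 h
aquarium heater: 0.1 kW × 744 h = 74.4 kWh
electric oven: Runtime = 5 h/day × 26 days = 130 h
electric oven: 2.22 kW × 130 h = 288.6 kWh
Total energy = 363 kWh
Cost = 363 × €0.16 = €58.08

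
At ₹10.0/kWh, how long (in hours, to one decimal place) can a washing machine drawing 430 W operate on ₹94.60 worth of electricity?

22.0 h

Energy available = ₹94.60 ÷ ₹10.0/kWh = 9.46 kWh
Hours = 9.46 kWh ÷ 0.43 kW = 22.0 h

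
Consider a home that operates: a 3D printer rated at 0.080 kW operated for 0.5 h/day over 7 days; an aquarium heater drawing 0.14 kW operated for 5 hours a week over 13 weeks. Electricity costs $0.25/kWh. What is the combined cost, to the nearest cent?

3D printer: Runtime = 0.5 h/day × 7 days = 3.5 h
3D printer: 0.08 kW × 3.5 h = 0.28 kWh
aquarium heater: Runtime = 5 h/week × 13 weeks = 65 h
aquarium heater: 0.14 kW × 65 h = 9.1 kWh
Total energy = 9.38 kWh
Cost = 9.38 × $0.25 = $2.35

$2.35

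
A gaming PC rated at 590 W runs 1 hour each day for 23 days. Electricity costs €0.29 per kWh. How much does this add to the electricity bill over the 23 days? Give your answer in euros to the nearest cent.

€3.94

Runtime = 1 h/day × 23 days = 23 h
Energy = 0.59 kW × 23 h = 13.57 kWh
Cost = 13.57 kWh × €0.29/kWh = €3.94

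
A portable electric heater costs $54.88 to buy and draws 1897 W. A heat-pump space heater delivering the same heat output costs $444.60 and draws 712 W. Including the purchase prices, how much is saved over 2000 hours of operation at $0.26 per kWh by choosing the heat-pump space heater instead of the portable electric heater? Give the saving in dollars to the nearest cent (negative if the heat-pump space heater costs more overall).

$226.48

portable electric heater: $54.88 + (1897/1000) kW × 2000 h × $0.26 = $54.88 + $986.44 = $1041.32
heat-pump space heater: $444.60 + (712/1000) kW × 2000 h × $0.26 = $444.60 + $370.24 = $814.84
Saving = $1041.32 − $814.84 = $226.48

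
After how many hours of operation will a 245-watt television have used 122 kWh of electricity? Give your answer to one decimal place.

Hours = 122 kWh ÷ 0.245 kW = 498.0 h

498.0 h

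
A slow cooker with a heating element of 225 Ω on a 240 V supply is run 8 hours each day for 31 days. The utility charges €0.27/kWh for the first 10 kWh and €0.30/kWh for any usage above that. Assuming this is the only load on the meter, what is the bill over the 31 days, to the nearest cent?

Power = V²/R = 240²/225 = 256 W = 0.256 kW
Runtime = 8 h/day × 31 days = 248 h
Energy = 0.256 kW × 248 h = 63.488 kWh
Tier 1 (0–10 kWh): 10 × €0.27 = €2.7
Above 10 kWh: 53.488 × €0.30 = €16.0464
Bill = €18.75

€18.75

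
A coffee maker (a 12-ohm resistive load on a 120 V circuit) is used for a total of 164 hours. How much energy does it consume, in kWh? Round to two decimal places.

Power = V²/R = 120²/12 = 1200 W = 1.2 kW
Energy = 1.2 kW × 164 h = 196.8 kWh

196.80 kWh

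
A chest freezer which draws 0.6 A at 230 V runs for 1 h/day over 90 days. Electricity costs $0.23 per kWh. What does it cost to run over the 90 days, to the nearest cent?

Power = 0.6 A × 230 V = 138 W = 0.138 kW
Runtime = 1 h/day × 90 days = 90 h
Energy = 0.138 kW × 90 h = 12.42 kWh
Cost = 12.42 kWh × $0.23/kWh = $2.86

$2.86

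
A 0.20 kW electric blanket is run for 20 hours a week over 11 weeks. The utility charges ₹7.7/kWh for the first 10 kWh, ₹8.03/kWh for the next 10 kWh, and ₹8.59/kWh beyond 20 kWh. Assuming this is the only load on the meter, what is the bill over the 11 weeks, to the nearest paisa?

₹363.46

Runtime = 20 h/week × 11 weeks = 220 h
Energy = 0.2 kW × 220 h = 44 kWh
Tier 1 (0–10 kWh): 10 × ₹7.7 = ₹77
Tier 2 (10–20 kWh): 10 × ₹8.03 = ₹80.3
Above 20 kWh: 24 × ₹8.59 = ₹206.16
Bill = ₹363.46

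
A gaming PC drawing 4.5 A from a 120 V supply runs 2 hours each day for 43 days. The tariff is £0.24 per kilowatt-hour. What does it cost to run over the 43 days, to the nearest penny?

Power = 4.5 A × 120 V = 540 W = 0.54 kW
Runtime = 2 h/day × 43 days = 86 h
Energy = 0.54 kW × 86 h = 46.44 kWh
Cost = 46.44 kWh × £0.24/kWh = £11.15

£11.15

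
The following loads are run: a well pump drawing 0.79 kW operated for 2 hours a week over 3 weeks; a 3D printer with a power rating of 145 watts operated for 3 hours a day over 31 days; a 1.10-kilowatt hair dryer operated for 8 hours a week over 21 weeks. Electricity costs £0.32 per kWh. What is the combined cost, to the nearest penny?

well pump: Runtime = 2 h/week × 3 weeks = 6 h
well pump: 0.79 kW × 6 h = 4.74 kWh
3D printer: Runtime = 3 h/day × 31 days = 93 h
3D printer: 0.145 kW × 93 h = 13.485 kWh
hair dryer: Runtime = 8 h/week × 21 weeks = 168 h
hair dryer: 1.1 kW × 168 h = 184.8 kWh
Total energy = 203.025 kWh
Cost = 203.025 × £0.32 = £64.97

£64.97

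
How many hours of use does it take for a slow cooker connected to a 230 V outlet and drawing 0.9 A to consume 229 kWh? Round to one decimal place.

Power = 0.9 A × 230 V = 207 W = 0.207 kW
Hours = 229 kWh ÷ 0.207 kW = 1106.3 h

1106.3 h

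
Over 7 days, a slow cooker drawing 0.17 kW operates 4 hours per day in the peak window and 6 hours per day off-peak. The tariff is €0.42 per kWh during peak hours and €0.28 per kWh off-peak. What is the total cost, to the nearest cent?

Peak energy = 0.17 kW × 4 h × 7 = 4.76 kWh
Off-peak energy = 0.17 kW × 6 h × 7 = 7.14 kWh
Cost = 4.76 × €0.42 + 7.14 × €0.28 = €1.9992 + €1.9992 = €4.00

€4.00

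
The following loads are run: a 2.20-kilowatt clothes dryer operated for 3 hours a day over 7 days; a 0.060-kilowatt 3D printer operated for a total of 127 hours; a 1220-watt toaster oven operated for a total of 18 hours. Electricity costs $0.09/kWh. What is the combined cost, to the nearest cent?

clothes dryer: Runtime = 3 h/day × 7 days = 21 h
clothes dryer: 2.2 kW × 21 h = 46.2 kWh
3D printer: 0.06 kW × 127 h = 7.62 kWh
toaster oven: 1.22 kW × 18 h = 21.96 kWh
Total energy = 75.78 kWh
Cost = 75.78 × $0.09 = $6.82

$6.82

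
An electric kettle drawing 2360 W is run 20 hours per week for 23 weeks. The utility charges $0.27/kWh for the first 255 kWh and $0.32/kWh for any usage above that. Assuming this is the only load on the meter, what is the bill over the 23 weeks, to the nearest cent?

$334.64

Runtime = 20 h/week × 23 weeks = 460 h
Energy = 2.36 kW × 460 h = 1085.6 kWh
Tier 1 (0–255 kWh): 255 × $0.27 = $68.85
Above 255 kWh: 830.6 × $0.32 = $265.792
Bill = $334.64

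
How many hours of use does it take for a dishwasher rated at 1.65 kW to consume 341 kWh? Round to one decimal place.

Hours = 341 kWh ÷ 1.65 kW = 206.7 h

206.7 h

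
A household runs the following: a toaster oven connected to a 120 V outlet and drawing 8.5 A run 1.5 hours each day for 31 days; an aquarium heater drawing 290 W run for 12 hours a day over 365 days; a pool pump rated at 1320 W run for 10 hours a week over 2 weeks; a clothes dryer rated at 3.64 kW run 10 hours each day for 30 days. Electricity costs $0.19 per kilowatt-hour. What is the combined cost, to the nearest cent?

toaster oven: Power = 8.5 A × 120 V = 1020 W = 1.02 kW
toaster oven: Runtime = 1.5 h/day × 31 days = 46.5 h
toaster oven: 1.02 kW × 46.5 h = 47.43 kWh
aquarium heater: Runtime = 12 h/day × 365 days = 4380 h
aquarium heater: 0.29 kW × 4380 h = 1270.2 kWh
pool pump: Runtime = 10 h/week × 2 weeks = 20 h
pool pump: 1.32 kW × 20 h = 26.4 kWh
clothes dryer: Runtime = 10 h/day × 30 days = 300 h
clothes dryer: 3.64 kW × 300 h = 1092 kWh
Total energy = 2436.03 kWh
Cost = 2436.03 × $0.19 = $462.85

$462.85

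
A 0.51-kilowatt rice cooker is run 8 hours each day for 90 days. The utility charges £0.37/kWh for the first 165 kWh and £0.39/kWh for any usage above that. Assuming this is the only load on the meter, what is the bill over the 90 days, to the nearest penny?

£139.91

Runtime = 8 h/day × 90 days = 720 h
Energy = 0.51 kW × 720 h = 367.2 kWh
Tier 1 (0–165 kWh): 165 × £0.37 = £61.05
Above 165 kWh: 202.2 × £0.39 = £78.858
Bill = £139.91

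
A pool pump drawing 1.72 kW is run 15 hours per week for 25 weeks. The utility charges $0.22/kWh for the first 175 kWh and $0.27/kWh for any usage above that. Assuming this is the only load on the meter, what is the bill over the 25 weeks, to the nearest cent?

Runtime = 15 h/week × 25 weeks = 375 h
Energy = 1.72 kW × 375 h = 645 kWh
Tier 1 (0–175 kWh): 175 × $0.22 = $38.5
Above 175 kWh: 470 × $0.27 = $126.9
Bill = $165.40

$165.40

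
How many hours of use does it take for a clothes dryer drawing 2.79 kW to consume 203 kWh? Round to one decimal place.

Hours = 203 kWh ÷ 2.79 kW = 72.8 h

72.8 h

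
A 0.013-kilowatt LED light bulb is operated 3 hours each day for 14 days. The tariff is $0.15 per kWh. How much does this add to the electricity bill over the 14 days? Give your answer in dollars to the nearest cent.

Runtime = 3 h/day × 14 days = 42 h
Energy = 0.013 kW × 42 h = 0.546 kWh
Cost = 0.546 kWh × $0.15/kWh = $0.08

$0.08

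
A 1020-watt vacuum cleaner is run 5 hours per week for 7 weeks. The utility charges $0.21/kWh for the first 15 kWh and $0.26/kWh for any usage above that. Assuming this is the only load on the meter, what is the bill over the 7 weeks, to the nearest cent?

$8.53

Runtime = 5 h/week × 7 weeks = 35 h
Energy = 1.02 kW × 35 h = 35.7 kWh
Tier 1 (0–15 kWh): 15 × $0.21 = $3.15
Above 15 kWh: 20.7 × $0.26 = $5.382
Bill = $8.53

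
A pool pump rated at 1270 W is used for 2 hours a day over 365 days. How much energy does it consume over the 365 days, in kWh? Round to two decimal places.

Runtime = 2 h/day × 365 days = 730 h
Energy = 1.27 kW × 730 h = 927.1 kWh

927.10 kWh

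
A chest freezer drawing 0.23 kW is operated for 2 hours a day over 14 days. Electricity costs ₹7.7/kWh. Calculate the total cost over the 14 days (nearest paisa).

Runtime = 2 h/day × 14 days = 28 h
Energy = 0.23 kW × 28 h = 6.44 kWh
Cost = 6.44 kWh × ₹7.7/kWh = ₹49.59

₹49.59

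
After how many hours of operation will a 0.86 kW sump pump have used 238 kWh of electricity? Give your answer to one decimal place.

Hours = 238 kWh ÷ 0.86 kW = 276.7 h

276.7 h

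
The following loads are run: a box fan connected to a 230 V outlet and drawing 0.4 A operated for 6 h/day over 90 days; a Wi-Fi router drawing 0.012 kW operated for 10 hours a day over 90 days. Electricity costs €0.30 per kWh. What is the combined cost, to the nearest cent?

€18.14

box fan: Power = 0.4 A × 230 V = 92 W = 0.092 kW
box fan: Runtime = 6 h/day × 90 days = 540 h
box fan: 0.092 kW × 540 h = 49.68 kWh
Wi-Fi router: Runtime = 10 h/day × 90 days = 900 h
Wi-Fi router: 0.012 kW × 900 h = 10.8 kWh
Total energy = 60.48 kWh
Cost = 60.48 × €0.30 = €18.14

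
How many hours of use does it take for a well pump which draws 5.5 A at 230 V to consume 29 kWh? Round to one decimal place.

22.9 h

Power = 5.5 A × 230 V = 1265 W = 1.265 kW
Hours = 29 kWh ÷ 1.265 kW = 22.9 h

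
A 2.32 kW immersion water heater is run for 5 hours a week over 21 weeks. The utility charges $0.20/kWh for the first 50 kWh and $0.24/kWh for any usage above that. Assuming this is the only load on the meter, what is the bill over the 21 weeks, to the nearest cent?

$56.46

Runtime = 5 h/week × 21 weeks = 105 h
Energy = 2.32 kW × 105 h = 243.6 kWh
Tier 1 (0–50 kWh): 50 × $0.20 = $10
Above 50 kWh: 193.6 × $0.24 = $46.464
Bill = $56.46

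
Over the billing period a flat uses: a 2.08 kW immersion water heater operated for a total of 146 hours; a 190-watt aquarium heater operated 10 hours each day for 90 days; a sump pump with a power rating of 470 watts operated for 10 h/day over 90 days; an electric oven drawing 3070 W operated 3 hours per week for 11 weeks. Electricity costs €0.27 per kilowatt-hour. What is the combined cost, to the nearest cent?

€269.73

immersion water heater: 2.08 kW × 146 h = 303.68 kWh
aquarium heater: Runtime = 10 h/day × 90 days = 900 h
aquarium heater: 0.19 kW × 900 h = 171 kWh
sump pump: Runtime = 10 h/day × 90 days = 900 h
sump pump: 0.47 kW × 900 h = 423 kWh
electric oven: Runtime = 3 h/week × 11 weeks = 33 h
electric oven: 3.07 kW × 33 h = 101.31 kWh
Total energy = 998.99 kWh
Cost = 998.99 × €0.27 = €269.73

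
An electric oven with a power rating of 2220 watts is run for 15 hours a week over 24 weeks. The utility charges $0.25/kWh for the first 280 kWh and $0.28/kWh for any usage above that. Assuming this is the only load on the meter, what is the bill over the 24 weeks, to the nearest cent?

Runtime = 15 h/week × 24 weeks = 360 h
Energy = 2.22 kW × 360 h = 799.2 kWh
Tier 1 (0–280 kWh): 280 × $0.25 = $70
Above 280 kWh: 519.2 × $0.28 = $145.376
Bill = $215.38

$215.38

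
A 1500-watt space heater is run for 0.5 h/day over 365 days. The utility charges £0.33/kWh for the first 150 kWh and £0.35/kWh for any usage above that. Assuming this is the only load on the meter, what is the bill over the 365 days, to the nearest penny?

Runtime = 0.5 h/day × 365 days = 182.5 h
Energy = 1.5 kW × 182.5 h = 273.75 kWh
Tier 1 (0–150 kWh): 150 × £0.33 = £49.5
Above 150 kWh: 123.75 × £0.35 = £43.3125
Bill = £92.81

£92.81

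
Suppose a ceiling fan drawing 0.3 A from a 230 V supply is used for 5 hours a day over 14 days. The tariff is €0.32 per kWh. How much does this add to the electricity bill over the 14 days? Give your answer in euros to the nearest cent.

€1.55

Power = 0.3 A × 230 V = 69 W = 0.069 kW
Runtime = 5 h/day × 14 days = 70 h
Energy = 0.069 kW × 70 h = 4.83 kWh
Cost = 4.83 kWh × €0.32/kWh = €1.55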